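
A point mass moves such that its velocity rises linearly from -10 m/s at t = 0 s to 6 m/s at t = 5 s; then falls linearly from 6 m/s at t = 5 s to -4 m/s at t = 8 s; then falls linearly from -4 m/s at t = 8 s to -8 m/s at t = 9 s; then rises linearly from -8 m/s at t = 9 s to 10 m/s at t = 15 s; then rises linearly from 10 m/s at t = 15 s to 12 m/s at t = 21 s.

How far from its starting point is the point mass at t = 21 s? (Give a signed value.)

Net displacement equals the area under the velocity-time graph (areas below the axis count negative).
0–5 s: ½(-10 + 6)(5) = -10 m
5–8 s: ½(6 + -4)(3) = 3 m
8–9 s: ½(-4 + -8)(1) = -6 m
9–15 s: ½(-8 + 10)(6) = 6 m
15–21 s: ½(10 + 12)(6) = 66 m
Net displacement = 59 m

59 m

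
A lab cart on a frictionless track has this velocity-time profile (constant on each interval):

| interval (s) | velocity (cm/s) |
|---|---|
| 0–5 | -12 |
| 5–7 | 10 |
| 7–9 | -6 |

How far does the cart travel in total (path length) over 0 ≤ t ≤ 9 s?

92 cm

Total distance travelled is ∫|v| dt — sum the magnitudes of each area piece.
0–5 s: |-12| × 5 = 60 cm
5–7 s: |10| × 2 = 20 cm
7–9 s: |-6| × 2 = 12 cm
Total distance = 92 cm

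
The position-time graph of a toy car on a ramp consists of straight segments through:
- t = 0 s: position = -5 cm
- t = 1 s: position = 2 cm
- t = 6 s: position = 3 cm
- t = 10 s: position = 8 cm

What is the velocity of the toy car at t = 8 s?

1.25 cm/s

Velocity is the slope of the x-t graph on 6–10 s: (8 − 3)/(10 − 6) = 1.25 cm/s.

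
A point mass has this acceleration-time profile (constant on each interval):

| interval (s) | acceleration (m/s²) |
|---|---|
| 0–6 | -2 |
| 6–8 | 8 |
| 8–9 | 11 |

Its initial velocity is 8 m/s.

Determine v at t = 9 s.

Δv equals the area under the a-t graph; then v = v₀ + Δv.
0–6 s: -2 × 6 = -12 m/s
6–8 s: 8 × 2 = 16 m/s
8–9 s: 11 × 1 = 11 m/s
Δv = 15 m/s, so v(9) = 8 + (15) = 23 m/s.

23 m/s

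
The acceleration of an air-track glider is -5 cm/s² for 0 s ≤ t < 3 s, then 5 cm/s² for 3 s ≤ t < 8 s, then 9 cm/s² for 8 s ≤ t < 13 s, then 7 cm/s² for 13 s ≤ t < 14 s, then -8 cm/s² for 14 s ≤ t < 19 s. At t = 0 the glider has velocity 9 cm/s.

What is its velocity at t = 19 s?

31 cm/s

Δv equals the area under the a-t graph; then v = v₀ + Δv.
0–3 s: -5 × 3 = -15 cm/s
3–8 s: 5 × 5 = 25 cm/s
8–13 s: 9 × 5 = 45 cm/s
13–14 s: 7 × 1 = 7 cm/s
14–19 s: -8 × 5 = -40 cm/s
Δv = 22 cm/s, so v(19) = 9 + (22) = 31 cm/s.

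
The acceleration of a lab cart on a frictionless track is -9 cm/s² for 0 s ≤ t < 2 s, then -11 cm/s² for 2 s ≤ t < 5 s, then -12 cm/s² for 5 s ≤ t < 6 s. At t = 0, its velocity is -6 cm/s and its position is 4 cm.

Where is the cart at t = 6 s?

On each constant-a segment, Δv = aΔt and Δx = v₀Δt + ½aΔt²; chain segment to segment.
0–2 s: v starts -6 cm/s; Δx = -6·2 + ½·-9·2² = -30 cm; v ends -24 cm/s.
2–5 s: v starts -24 cm/s; Δx = -24·3 + ½·-11·3² = -121.5 cm; v ends -57 cm/s.
5–6 s: v starts -57 cm/s; Δx = -57·1 + ½·-12·1² = -63 cm; v ends -69 cm/s.
x(6) = 4 + Σ Δx = -210.5 cm.

-210.5 cm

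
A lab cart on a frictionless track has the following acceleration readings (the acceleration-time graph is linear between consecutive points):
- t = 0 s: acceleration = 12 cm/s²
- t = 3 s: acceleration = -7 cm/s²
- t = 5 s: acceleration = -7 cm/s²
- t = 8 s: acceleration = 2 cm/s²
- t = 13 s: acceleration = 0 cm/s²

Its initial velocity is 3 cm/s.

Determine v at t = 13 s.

-6 cm/s

Δv equals the area under the a-t graph; then v = v₀ + Δv.
0–3 s: ½(12 + -7)(3) = 7.5 cm/s
3–5 s: -7 × 2 = -14 cm/s
5–8 s: ½(-7 + 2)(3) = -7.5 cm/s
8–13 s: ½(2 + 0)(5) = 5 cm/s
Δv = -9 cm/s, so v(13) = 3 + (-9) = -6 cm/s.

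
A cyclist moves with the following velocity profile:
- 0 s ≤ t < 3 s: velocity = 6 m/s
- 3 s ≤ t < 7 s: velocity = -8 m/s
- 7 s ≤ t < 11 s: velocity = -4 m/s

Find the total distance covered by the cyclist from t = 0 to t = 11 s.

66 m

Distance (not displacement) is the total path length: add the absolute areas under v-t.
0–3 s: |6| × 3 = 18 m
3–7 s: |-8| × 4 = 32 m
7–11 s: |-4| × 4 = 16 m
Total distance = 66 m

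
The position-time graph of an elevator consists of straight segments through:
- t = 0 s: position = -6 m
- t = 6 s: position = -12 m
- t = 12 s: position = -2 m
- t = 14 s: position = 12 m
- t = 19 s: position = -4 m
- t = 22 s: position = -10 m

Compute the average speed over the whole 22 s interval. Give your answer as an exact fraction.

Average speed = (total path length)/(elapsed time); on a piecewise-linear x-t graph the path length is Σ|Δx|.
0–6 s: |Δx| = |-12 − -6| = 6 m
6–12 s: |Δx| = |-2 − -12| = 10 m
12–14 s: |Δx| = |12 − -2| = 14 m
14–19 s: |Δx| = |-4 − 12| = 16 m
19–22 s: |Δx| = |-10 − -4| = 6 m
Total path = 52 m; average speed = 52/22 = 26/11 m/s.

26/11 m/s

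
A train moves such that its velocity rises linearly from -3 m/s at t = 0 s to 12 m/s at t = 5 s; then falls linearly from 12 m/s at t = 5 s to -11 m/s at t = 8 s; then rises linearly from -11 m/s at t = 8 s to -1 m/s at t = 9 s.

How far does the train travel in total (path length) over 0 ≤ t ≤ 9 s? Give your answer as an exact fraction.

Total distance travelled is ∫|v| dt — sum the magnitudes of each area piece.
0–5 s: v = 0 at t = 1 s; triangle areas 1.5 + 24 = 25.5 m
5–8 s: v = 0 at t = 151/23 s; triangle areas 216/23 + 363/46 = 795/46 m
8–9 s: |½(-11 + -1)(1)| = 6 m
Total distance = 1122/23 m

1122/23 m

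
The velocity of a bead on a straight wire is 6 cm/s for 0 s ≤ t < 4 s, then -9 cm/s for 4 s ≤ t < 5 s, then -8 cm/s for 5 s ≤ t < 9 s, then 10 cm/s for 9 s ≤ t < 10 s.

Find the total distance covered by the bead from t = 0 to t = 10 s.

75 cm

Distance (not displacement) is the total path length: add the absolute areas under v-t.
0–4 s: |6| × 4 = 24 cm
4–5 s: |-9| × 1 = 9 cm
5–9 s: |-8| × 4 = 32 cm
9–10 s: |10| × 1 = 10 cm
Total distance = 75 cm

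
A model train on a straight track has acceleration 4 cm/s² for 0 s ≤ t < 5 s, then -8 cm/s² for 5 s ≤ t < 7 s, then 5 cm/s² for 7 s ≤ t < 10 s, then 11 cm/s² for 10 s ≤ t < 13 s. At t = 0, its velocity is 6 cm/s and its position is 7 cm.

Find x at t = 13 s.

300 cm

On each constant-a segment, Δv = aΔt and Δx = v₀Δt + ½aΔt²; chain segment to segment.
0–5 s: v starts 6 cm/s; Δx = 6·5 + ½·4·5² = 80 cm; v ends 26 cm/s.
5–7 s: v starts 26 cm/s; Δx = 26·2 + ½·-8·2² = 36 cm; v ends 10 cm/s.
7–10 s: v starts 10 cm/s; Δx = 10·3 + ½·5·3² = 52.5 cm; v ends 25 cm/s.
10–13 s: v starts 25 cm/s; Δx = 25·3 + ½·11·3² = 124.5 cm; v ends 58 cm/s.
x(13) = 7 + Σ Δx = 300 cm.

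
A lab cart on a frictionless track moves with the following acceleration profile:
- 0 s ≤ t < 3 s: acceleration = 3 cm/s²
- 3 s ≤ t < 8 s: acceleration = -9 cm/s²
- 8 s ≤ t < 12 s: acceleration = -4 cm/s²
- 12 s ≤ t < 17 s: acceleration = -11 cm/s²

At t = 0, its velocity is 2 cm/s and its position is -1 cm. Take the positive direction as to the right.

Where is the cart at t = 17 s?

On each constant-a segment, Δv = aΔt and Δx = v₀Δt + ½aΔt²; chain segment to segment.
0–3 s: v starts 2 cm/s; Δx = 2·3 + ½·3·3² = 19.5 cm; v ends 11 cm/s.
3–8 s: v starts 11 cm/s; Δx = 11·5 + ½·-9·5² = -57.5 cm; v ends -34 cm/s.
8–12 s: v starts -34 cm/s; Δx = -34·4 + ½·-4·4² = -168 cm; v ends -50 cm/s.
12–17 s: v starts -50 cm/s; Δx = -50·5 + ½·-11·5² = -387.5 cm; v ends -105 cm/s.
x(17) = -1 + Σ Δx = -594.5 cm.

-594.5 cm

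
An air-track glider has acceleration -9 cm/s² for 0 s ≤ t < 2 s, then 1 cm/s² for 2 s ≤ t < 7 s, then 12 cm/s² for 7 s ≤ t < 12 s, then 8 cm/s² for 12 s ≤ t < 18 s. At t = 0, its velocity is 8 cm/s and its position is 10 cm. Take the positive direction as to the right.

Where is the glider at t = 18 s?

On each constant-a segment, Δv = aΔt and Δx = v₀Δt + ½aΔt²; chain segment to segment.
0–2 s: v starts 8 cm/s; Δx = 8·2 + ½·-9·2² = -2 cm; v ends -10 cm/s.
2–7 s: v starts -10 cm/s; Δx = -10·5 + ½·1·5² = -37.5 cm; v ends -5 cm/s.
7–12 s: v starts -5 cm/s; Δx = -5·5 + ½·12·5² = 125 cm; v ends 55 cm/s.
12–18 s: v starts 55 cm/s; Δx = 55·6 + ½·8·6² = 474 cm; v ends 103 cm/s.
x(18) = 10 + Σ Δx = 569.5 cm.

569.5 cm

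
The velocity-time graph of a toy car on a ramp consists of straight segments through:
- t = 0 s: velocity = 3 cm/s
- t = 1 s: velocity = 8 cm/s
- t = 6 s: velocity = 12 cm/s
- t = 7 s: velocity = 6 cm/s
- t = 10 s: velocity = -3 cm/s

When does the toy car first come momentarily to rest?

v changes sign on 7–10 s (from 6 to -3); the graph is linear there, so v = 0 at t = 7 + (-6)·(10 − 7)/(-3 − 6) = 9 s.

t = 9 s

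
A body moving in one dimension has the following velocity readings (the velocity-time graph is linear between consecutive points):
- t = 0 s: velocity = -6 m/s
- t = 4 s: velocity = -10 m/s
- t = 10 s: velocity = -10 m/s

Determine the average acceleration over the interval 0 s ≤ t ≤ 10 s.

-0.4 m/s²

Average acceleration = Δv/Δt = (-10 − -6)/(10 − 0) = -0.4 m/s².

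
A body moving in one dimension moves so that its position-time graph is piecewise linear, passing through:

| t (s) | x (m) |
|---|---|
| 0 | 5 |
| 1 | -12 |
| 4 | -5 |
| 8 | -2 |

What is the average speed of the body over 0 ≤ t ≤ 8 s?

3.375 m/s

Average speed = (total path length)/(elapsed time); on a piecewise-linear x-t graph the path length is Σ|Δx|.
0–1 s: |Δx| = |-12 − 5| = 17 m
1–4 s: |Δx| = |-5 − -12| = 7 m
4–8 s: |Δx| = |-2 − -5| = 3 m
Total path = 27 m; average speed = 27/8 = 3.375 m/s.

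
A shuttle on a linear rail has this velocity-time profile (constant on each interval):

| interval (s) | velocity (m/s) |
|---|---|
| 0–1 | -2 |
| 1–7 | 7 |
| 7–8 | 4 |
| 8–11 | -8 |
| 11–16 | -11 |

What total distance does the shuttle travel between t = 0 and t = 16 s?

Total distance travelled is ∫|v| dt — sum the magnitudes of each area piece.
0–1 s: |-2| × 1 = 2 m
1–7 s: |7| × 6 = 42 m
7–8 s: |4| × 1 = 4 m
8–11 s: |-8| × 3 = 24 m
11–16 s: |-11| × 5 = 55 m
Total distance = 127 m

127 m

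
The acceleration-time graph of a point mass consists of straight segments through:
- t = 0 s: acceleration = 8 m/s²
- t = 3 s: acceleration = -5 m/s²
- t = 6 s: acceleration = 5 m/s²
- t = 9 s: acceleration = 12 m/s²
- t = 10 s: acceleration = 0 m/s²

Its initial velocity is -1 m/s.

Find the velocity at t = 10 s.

Δv equals the area under the a-t graph; then v = v₀ + Δv.
0–3 s: ½(8 + -5)(3) = 4.5 m/s
3–6 s: ½(-5 + 5)(3) = 0 m/s
6–9 s: ½(5 + 12)(3) = 25.5 m/s
9–10 s: ½(12 + 0)(1) = 6 m/s
Δv = 36 m/s, so v(10) = -1 + (36) = 35 m/s.

35 m/s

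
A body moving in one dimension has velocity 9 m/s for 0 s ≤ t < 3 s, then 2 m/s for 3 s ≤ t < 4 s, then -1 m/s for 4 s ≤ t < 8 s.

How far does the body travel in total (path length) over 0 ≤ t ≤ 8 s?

33 m

Distance (not displacement) is the total path length: add the absolute areas under v-t.
0–3 s: |9| × 3 = 27 m
3–4 s: |2| × 1 = 2 m
4–8 s: |-1| × 4 = 4 m
Total distance = 33 m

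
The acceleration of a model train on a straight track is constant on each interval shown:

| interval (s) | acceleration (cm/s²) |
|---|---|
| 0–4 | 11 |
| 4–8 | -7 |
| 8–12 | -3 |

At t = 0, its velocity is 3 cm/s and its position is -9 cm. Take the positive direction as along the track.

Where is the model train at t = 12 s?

275 cm

On each constant-a segment, Δv = aΔt and Δx = v₀Δt + ½aΔt²; chain segment to segment.
0–4 s: v starts 3 cm/s; Δx = 3·4 + ½·11·4² = 100 cm; v ends 47 cm/s.
4–8 s: v starts 47 cm/s; Δx = 47·4 + ½·-7·4² = 132 cm; v ends 19 cm/s.
8–12 s: v starts 19 cm/s; Δx = 19·4 + ½·-3·4² = 52 cm; v ends 7 cm/s.
x(12) = -9 + Σ Δx = 275 cm.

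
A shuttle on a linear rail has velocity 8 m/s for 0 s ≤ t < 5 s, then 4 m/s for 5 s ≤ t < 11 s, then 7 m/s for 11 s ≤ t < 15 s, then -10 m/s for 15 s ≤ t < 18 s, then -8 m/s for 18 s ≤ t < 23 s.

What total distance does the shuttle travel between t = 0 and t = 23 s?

Total distance travelled is ∫|v| dt — sum the magnitudes of each area piece.
0–5 s: |8| × 5 = 40 m
5–11 s: |4| × 6 = 24 m
11–15 s: |7| × 4 = 28 m
15–18 s: |-10| × 3 = 30 m
18–23 s: |-8| × 5 = 40 m
Total distance = 162 m

162 m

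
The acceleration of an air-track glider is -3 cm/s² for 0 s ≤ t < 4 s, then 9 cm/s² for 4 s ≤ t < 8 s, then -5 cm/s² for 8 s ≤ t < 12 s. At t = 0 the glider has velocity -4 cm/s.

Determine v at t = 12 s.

Δv equals the area under the a-t graph; then v = v₀ + Δv.
0–4 s: -3 × 4 = -12 cm/s
4–8 s: 9 × 4 = 36 cm/s
8–12 s: -5 × 4 = -20 cm/s
Δv = 4 cm/s, so v(12) = -4 + (4) = 0 cm/s.

0 cm/s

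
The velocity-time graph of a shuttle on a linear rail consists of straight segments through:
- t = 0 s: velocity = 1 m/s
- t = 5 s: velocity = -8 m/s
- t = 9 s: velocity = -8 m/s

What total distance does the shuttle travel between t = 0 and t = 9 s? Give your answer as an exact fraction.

Distance (not displacement) is the total path length: add the absolute areas under v-t.
0–5 s: v = 0 at t = 5/9 s; triangle areas 5/18 + 160/9 = 325/18 m
5–9 s: |-8| × 4 = 32 m
Total distance = 901/18 m

901/18 m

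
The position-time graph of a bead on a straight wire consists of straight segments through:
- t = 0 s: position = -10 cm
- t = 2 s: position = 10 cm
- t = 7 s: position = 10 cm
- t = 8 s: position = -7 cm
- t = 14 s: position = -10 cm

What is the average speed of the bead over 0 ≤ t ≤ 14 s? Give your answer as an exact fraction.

Average speed = (total path length)/(elapsed time); on a piecewise-linear x-t graph the path length is Σ|Δx|.
0–2 s: |Δx| = |10 − -10| = 20 cm
2–7 s: |Δx| = |10 − 10| = 0 cm
7–8 s: |Δx| = |-7 − 10| = 17 cm
8–14 s: |Δx| = |-10 − -7| = 3 cm
Total path = 40 cm; average speed = 40/14 = 20/7 cm/s.

20/7 cm/s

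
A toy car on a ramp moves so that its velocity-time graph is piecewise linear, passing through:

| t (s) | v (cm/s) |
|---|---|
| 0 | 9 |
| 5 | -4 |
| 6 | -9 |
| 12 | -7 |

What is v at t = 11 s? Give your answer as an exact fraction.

On 6–12 s the graph is linear from -9 to -7 cm/s: v(11) = -9 + (-7 − -9)·(11 − 6)/(12 − 6) = -22/3 cm/s.

-22/3 cm/s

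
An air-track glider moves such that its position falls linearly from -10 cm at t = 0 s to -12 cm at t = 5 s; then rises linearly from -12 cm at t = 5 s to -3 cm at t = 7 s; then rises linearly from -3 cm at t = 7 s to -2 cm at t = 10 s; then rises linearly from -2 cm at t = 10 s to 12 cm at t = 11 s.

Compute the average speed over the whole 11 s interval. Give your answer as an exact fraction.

Average speed = (total path length)/(elapsed time); on a piecewise-linear x-t graph the path length is Σ|Δx|.
0–5 s: |Δx| = |-12 − -10| = 2 cm
5–7 s: |Δx| = |-3 − -12| = 9 cm
7–10 s: |Δx| = |-2 − -3| = 1 cm
10–11 s: |Δx| = |12 − -2| = 14 cm
Total path = 26 cm; average speed = 26/11 = 26/11 cm/s.

26/11 cm/s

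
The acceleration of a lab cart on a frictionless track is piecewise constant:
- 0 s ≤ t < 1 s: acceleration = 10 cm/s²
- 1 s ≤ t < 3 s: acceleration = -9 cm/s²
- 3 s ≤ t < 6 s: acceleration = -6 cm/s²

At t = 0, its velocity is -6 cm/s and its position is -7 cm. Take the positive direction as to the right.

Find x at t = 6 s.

-87 cm

On each constant-a segment, Δv = aΔt and Δx = v₀Δt + ½aΔt²; chain segment to segment.
0–1 s: v starts -6 cm/s; Δx = -6·1 + ½·10·1² = -1 cm; v ends 4 cm/s.
1–3 s: v starts 4 cm/s; Δx = 4·2 + ½·-9·2² = -10 cm; v ends -14 cm/s.
3–6 s: v starts -14 cm/s; Δx = -14·3 + ½·-6·3² = -69 cm; v ends -32 cm/s.
x(6) = -7 + Σ Δx = -87 cm.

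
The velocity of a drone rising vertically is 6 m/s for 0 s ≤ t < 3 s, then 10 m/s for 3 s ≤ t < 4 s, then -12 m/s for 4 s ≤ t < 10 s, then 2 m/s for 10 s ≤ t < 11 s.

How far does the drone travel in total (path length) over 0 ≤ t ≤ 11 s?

102 m

Total distance travelled is ∫|v| dt — sum the magnitudes of each area piece.
0–3 s: |6| × 3 = 18 m
3–4 s: |10| × 1 = 10 m
4–10 s: |-12| × 6 = 72 m
10–11 s: |2| × 1 = 2 m
Total distance = 102 m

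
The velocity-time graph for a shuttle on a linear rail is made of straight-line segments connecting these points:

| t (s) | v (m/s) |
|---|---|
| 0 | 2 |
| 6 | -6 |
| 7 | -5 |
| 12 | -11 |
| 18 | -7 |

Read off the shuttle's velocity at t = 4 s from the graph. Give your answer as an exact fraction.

On 0–6 s the graph is linear from 2 to -6 m/s: v(4) = 2 + (-6 − 2)·(4 − 0)/(6 − 0) = -10/3 m/s.

-10/3 m/s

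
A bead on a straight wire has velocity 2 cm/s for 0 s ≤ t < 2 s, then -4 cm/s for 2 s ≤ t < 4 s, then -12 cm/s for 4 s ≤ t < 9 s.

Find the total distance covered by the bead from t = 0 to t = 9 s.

Distance (not displacement) is the total path length: add the absolute areas under v-t.
0–2 s: |2| × 2 = 4 cm
2–4 s: |-4| × 2 = 8 cm
4–9 s: |-12| × 5 = 60 cm
Total distance = 72 cm

72 cm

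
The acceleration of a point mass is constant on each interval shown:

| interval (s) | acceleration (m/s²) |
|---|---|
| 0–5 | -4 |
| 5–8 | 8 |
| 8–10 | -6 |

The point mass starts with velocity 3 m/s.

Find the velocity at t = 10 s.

Δv equals the area under the a-t graph; then v = v₀ + Δv.
0–5 s: -4 × 5 = -20 m/s
5–8 s: 8 × 3 = 24 m/s
8–10 s: -6 × 2 = -12 m/s
Δv = -8 m/s, so v(10) = 3 + (-8) = -5 m/s.

-5 m/s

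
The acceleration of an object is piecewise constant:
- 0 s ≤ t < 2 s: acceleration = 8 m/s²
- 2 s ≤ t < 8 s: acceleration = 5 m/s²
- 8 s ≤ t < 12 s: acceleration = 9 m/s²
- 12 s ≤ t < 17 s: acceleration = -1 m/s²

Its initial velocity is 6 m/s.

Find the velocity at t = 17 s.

83 m/s

Δv equals the area under the a-t graph; then v = v₀ + Δv.
0–2 s: 8 × 2 = 16 m/s
2–8 s: 5 × 6 = 30 m/s
8–12 s: 9 × 4 = 36 m/s
12–17 s: -1 × 5 = -5 m/s
Δv = 77 m/s, so v(17) = 6 + (77) = 83 m/s.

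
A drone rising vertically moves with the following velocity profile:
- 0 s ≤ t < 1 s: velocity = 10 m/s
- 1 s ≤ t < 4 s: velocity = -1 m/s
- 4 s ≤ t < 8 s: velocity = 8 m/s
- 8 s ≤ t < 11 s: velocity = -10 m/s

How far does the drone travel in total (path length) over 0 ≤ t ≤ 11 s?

Total distance travelled is ∫|v| dt — sum the magnitudes of each area piece.
0–1 s: |10| × 1 = 10 m
1–4 s: |-1| × 3 = 3 m
4–8 s: |8| × 4 = 32 m
8–11 s: |-10| × 3 = 30 m
Total distance = 75 m

75 m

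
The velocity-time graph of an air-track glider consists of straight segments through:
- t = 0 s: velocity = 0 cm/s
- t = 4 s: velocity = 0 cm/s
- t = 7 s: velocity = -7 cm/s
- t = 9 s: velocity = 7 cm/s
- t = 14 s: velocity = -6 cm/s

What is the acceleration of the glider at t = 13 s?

Acceleration is the slope of the v-t graph on 9–14 s: (-6 − 7)/(14 − 9) = -2.6 cm/s².

-2.6 cm/s²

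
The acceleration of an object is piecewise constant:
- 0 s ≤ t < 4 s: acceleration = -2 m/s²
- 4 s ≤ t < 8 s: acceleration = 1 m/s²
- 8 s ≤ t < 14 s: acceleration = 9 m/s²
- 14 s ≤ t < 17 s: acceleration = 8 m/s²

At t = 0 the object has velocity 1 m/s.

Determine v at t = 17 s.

Δv equals the area under the a-t graph; then v = v₀ + Δv.
0–4 s: -2 × 4 = -8 m/s
4–8 s: 1 × 4 = 4 m/s
8–14 s: 9 × 6 = 54 m/s
14–17 s: 8 × 3 = 24 m/s
Δv = 74 m/s, so v(17) = 1 + (74) = 75 m/s.

75 m/s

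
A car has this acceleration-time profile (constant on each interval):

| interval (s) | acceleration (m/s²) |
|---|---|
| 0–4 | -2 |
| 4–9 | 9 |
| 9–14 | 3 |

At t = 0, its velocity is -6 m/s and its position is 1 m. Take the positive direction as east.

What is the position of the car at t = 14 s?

On each constant-a segment, Δv = aΔt and Δx = v₀Δt + ½aΔt²; chain segment to segment.
0–4 s: v starts -6 m/s; Δx = -6·4 + ½·-2·4² = -40 m; v ends -14 m/s.
4–9 s: v starts -14 m/s; Δx = -14·5 + ½·9·5² = 42.5 m; v ends 31 m/s.
9–14 s: v starts 31 m/s; Δx = 31·5 + ½·3·5² = 192.5 m; v ends 46 m/s.
x(14) = 1 + Σ Δx = 196 m.

196 m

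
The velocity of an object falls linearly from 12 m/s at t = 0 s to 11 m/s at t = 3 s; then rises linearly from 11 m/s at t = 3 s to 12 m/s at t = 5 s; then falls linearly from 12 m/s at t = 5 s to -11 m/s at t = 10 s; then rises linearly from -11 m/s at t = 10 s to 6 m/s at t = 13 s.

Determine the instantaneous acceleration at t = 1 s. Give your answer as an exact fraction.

-1/3 m/s²

Acceleration is the slope of the v-t graph on 0–3 s: (11 − 12)/(3 − 0) = -1/3 m/s².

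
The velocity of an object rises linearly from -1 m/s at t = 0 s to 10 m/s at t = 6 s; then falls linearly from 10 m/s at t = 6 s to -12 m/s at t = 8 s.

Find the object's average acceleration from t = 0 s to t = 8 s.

Average acceleration = Δv/Δt = (-12 − -1)/(8 − 0) = -1.375 m/s².

-1.375 m/s²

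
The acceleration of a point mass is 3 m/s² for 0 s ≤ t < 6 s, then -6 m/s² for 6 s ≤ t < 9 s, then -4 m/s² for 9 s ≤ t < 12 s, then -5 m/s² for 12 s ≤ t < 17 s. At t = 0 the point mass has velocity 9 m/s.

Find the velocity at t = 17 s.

-28 m/s

Δv equals the area under the a-t graph; then v = v₀ + Δv.
0–6 s: 3 × 6 = 18 m/s
6–9 s: -6 × 3 = -18 m/s
9–12 s: -4 × 3 = -12 m/s
12–17 s: -5 × 5 = -25 m/s
Δv = -37 m/s, so v(17) = 9 + (-37) = -28 m/s.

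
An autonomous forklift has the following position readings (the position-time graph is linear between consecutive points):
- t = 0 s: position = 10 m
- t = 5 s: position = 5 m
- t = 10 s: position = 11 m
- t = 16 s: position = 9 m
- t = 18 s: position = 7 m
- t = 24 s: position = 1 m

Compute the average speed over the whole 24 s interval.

0.875 m/s

Average speed = (total path length)/(elapsed time); on a piecewise-linear x-t graph the path length is Σ|Δx|.
0–5 s: |Δx| = |5 − 10| = 5 m
5–10 s: |Δx| = |11 − 5| = 6 m
10–16 s: |Δx| = |9 − 11| = 2 m
16–18 s: |Δx| = |7 − 9| = 2 m
18–24 s: |Δx| = |1 − 7| = 6 m
Total path = 21 m; average speed = 21/24 = 0.875 m/s.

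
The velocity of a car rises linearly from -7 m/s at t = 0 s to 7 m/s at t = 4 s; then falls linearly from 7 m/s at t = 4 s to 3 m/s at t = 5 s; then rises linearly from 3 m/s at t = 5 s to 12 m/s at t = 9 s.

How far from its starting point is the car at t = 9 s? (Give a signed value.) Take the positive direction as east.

35 m

Displacement is the signed area under the v-t curve.
0–4 s: ½(-7 + 7)(4) = 0 m
4–5 s: ½(7 + 3)(1) = 5 m
5–9 s: ½(3 + 12)(4) = 30 m
Net displacement = 35 m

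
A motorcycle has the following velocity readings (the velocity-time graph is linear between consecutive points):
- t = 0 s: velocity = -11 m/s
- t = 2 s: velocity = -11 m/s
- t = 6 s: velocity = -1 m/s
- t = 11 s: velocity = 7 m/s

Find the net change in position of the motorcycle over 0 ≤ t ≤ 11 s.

-31 m

Displacement is the signed area under the v-t curve.
0–2 s: -11 × 2 = -22 m
2–6 s: ½(-11 + -1)(4) = -24 m
6–11 s: ½(-1 + 7)(5) = 15 m
Net displacement = -31 m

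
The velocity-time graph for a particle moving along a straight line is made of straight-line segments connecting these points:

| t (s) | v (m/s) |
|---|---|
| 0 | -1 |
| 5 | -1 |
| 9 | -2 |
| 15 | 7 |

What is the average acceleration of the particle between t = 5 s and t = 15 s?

Average acceleration = Δv/Δt = (7 − -1)/(15 − 5) = 0.8 m/s².

0.8 m/s²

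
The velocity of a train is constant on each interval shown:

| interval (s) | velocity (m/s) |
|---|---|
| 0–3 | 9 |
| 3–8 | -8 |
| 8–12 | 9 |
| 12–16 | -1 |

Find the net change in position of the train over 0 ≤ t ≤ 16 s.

Net displacement equals the area under the velocity-time graph (areas below the axis count negative).
0–3 s: 9 × 3 = 27 m
3–8 s: -8 × 5 = -40 m
8–12 s: 9 × 4 = 36 m
12–16 s: -1 × 4 = -4 m
Net displacement = 19 m

19 m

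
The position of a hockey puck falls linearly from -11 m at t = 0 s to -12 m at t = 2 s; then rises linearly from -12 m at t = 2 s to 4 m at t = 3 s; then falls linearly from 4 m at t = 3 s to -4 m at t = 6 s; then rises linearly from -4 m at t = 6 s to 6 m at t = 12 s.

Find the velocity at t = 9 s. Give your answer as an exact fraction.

5/3 m/s

Velocity is the slope of the x-t graph on 6–12 s: (6 − -4)/(12 − 6) = 5/3 m/s.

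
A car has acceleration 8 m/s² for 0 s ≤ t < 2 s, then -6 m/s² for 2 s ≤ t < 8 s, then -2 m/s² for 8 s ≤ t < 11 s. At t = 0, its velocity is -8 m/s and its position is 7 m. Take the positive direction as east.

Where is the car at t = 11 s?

-146 m

On each constant-a segment, Δv = aΔt and Δx = v₀Δt + ½aΔt²; chain segment to segment.
0–2 s: v starts -8 m/s; Δx = -8·2 + ½·8·2² = 0 m; v ends 8 m/s.
2–8 s: v starts 8 m/s; Δx = 8·6 + ½·-6·6² = -60 m; v ends -28 m/s.
8–11 s: v starts -28 m/s; Δx = -28·3 + ½·-2·3² = -93 m; v ends -34 m/s.
x(11) = 7 + Σ Δx = -146 m.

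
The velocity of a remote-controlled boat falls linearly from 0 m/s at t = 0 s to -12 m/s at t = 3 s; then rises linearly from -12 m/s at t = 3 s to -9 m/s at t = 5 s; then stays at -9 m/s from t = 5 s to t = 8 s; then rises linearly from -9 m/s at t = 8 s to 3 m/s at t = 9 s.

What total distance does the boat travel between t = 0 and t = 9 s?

Distance (not displacement) is the total path length: add the absolute areas under v-t.
0–3 s: |½(0 + -12)(3)| = 18 m
3–5 s: |½(-12 + -9)(2)| = 21 m
5–8 s: |-9| × 3 = 27 m
8–9 s: v = 0 at t = 8.75 s; triangle areas 3.375 + 0.375 = 3.75 m
Total distance = 69.75 m

69.75 m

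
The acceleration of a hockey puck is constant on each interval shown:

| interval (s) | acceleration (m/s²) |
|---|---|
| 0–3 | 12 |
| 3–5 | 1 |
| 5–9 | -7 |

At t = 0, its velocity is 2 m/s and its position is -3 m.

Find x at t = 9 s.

On each constant-a segment, Δv = aΔt and Δx = v₀Δt + ½aΔt²; chain segment to segment.
0–3 s: v starts 2 m/s; Δx = 2·3 + ½·12·3² = 60 m; v ends 38 m/s.
3–5 s: v starts 38 m/s; Δx = 38·2 + ½·1·2² = 78 m; v ends 40 m/s.
5–9 s: v starts 40 m/s; Δx = 40·4 + ½·-7·4² = 104 m; v ends 12 m/s.
x(9) = -3 + Σ Δx = 239 m.

239 m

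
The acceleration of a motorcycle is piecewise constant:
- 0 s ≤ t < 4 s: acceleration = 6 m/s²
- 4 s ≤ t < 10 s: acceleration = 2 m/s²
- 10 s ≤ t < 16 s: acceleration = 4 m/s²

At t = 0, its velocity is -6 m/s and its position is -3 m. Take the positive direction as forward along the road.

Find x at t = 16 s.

417 m

On each constant-a segment, Δv = aΔt and Δx = v₀Δt + ½aΔt²; chain segment to segment.
0–4 s: v starts -6 m/s; Δx = -6·4 + ½·6·4² = 24 m; v ends 18 m/s.
4–10 s: v starts 18 m/s; Δx = 18·6 + ½·2·6² = 144 m; v ends 30 m/s.
10–16 s: v starts 30 m/s; Δx = 30·6 + ½·4·6² = 252 m; v ends 54 m/s.
x(16) = -3 + Σ Δx = 417 m.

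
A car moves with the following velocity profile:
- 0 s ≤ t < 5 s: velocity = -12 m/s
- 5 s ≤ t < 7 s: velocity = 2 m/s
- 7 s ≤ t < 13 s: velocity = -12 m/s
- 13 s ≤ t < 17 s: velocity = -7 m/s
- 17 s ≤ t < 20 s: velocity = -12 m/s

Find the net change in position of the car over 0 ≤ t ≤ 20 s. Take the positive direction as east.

-192 m

Displacement is the signed area under the v-t curve.
0–5 s: -12 × 5 = -60 m
5–7 s: 2 × 2 = 4 m
7–13 s: -12 × 6 = -72 m
13–17 s: -7 × 4 = -28 m
17–20 s: -12 × 3 = -36 m
Net displacement = -192 m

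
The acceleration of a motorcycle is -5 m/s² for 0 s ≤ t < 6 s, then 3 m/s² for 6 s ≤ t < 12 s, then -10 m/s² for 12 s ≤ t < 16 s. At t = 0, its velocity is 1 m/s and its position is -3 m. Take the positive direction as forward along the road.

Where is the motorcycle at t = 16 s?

On each constant-a segment, Δv = aΔt and Δx = v₀Δt + ½aΔt²; chain segment to segment.
0–6 s: v starts 1 m/s; Δx = 1·6 + ½·-5·6² = -84 m; v ends -29 m/s.
6–12 s: v starts -29 m/s; Δx = -29·6 + ½·3·6² = -120 m; v ends -11 m/s.
12–16 s: v starts -11 m/s; Δx = -11·4 + ½·-10·4² = -124 m; v ends -51 m/s.
x(16) = -3 + Σ Δx = -331 m.

-331 m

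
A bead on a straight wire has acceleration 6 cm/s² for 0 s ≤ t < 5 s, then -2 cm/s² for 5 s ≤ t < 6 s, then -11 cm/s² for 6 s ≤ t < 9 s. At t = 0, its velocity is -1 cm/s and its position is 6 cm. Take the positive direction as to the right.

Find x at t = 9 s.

On each constant-a segment, Δv = aΔt and Δx = v₀Δt + ½aΔt²; chain segment to segment.
0–5 s: v starts -1 cm/s; Δx = -1·5 + ½·6·5² = 70 cm; v ends 29 cm/s.
5–6 s: v starts 29 cm/s; Δx = 29·1 + ½·-2·1² = 28 cm; v ends 27 cm/s.
6–9 s: v starts 27 cm/s; Δx = 27·3 + ½·-11·3² = 31.5 cm; v ends -6 cm/s.
x(9) = 6 + Σ Δx = 135.5 cm.

135.5 cm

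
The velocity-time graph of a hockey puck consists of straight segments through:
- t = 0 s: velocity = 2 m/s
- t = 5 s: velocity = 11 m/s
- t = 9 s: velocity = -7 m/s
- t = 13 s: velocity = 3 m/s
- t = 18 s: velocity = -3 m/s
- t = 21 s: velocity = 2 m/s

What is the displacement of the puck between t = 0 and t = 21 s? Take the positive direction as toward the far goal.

31 m

Displacement is the signed area under the v-t curve.
0–5 s: ½(2 + 11)(5) = 32.5 m
5–9 s: ½(11 + -7)(4) = 8 m
9–13 s: ½(-7 + 3)(4) = -8 m
13–18 s: ½(3 + -3)(5) = 0 m
18–21 s: ½(-3 + 2)(3) = -1.5 m
Net displacement = 31 m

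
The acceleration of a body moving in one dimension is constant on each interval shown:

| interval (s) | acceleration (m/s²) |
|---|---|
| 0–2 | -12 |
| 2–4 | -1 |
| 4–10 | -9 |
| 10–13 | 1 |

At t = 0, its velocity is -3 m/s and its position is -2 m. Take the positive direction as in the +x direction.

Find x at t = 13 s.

On each constant-a segment, Δv = aΔt and Δx = v₀Δt + ½aΔt²; chain segment to segment.
0–2 s: v starts -3 m/s; Δx = -3·2 + ½·-12·2² = -30 m; v ends -27 m/s.
2–4 s: v starts -27 m/s; Δx = -27·2 + ½·-1·2² = -56 m; v ends -29 m/s.
4–10 s: v starts -29 m/s; Δx = -29·6 + ½·-9·6² = -336 m; v ends -83 m/s.
10–13 s: v starts -83 m/s; Δx = -83·3 + ½·1·3² = -244.5 m; v ends -80 m/s.
x(13) = -2 + Σ Δx = -668.5 m.

-668.5 m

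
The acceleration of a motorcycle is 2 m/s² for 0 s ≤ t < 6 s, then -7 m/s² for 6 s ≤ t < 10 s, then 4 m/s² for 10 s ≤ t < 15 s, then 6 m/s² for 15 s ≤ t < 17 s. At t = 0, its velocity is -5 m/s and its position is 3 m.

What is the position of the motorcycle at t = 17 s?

On each constant-a segment, Δv = aΔt and Δx = v₀Δt + ½aΔt²; chain segment to segment.
0–6 s: v starts -5 m/s; Δx = -5·6 + ½·2·6² = 6 m; v ends 7 m/s.
6–10 s: v starts 7 m/s; Δx = 7·4 + ½·-7·4² = -28 m; v ends -21 m/s.
10–15 s: v starts -21 m/s; Δx = -21·5 + ½·4·5² = -55 m; v ends -1 m/s.
15–17 s: v starts -1 m/s; Δx = -1·2 + ½·6·2² = 10 m; v ends 11 m/s.
x(17) = 3 + Σ Δx = -64 m.

-64 m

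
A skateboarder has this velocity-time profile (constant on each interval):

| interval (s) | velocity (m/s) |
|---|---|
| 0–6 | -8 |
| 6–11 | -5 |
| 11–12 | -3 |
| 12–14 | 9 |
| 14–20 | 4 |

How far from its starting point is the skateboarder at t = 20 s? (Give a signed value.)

Net displacement equals the area under the velocity-time graph (areas below the axis count negative).
0–6 s: -8 × 6 = -48 m
6–11 s: -5 × 5 = -25 m
11–12 s: -3 × 1 = -3 m
12–14 s: 9 × 2 = 18 m
14–20 s: 4 × 6 = 24 m
Net displacement = -34 m

-34 m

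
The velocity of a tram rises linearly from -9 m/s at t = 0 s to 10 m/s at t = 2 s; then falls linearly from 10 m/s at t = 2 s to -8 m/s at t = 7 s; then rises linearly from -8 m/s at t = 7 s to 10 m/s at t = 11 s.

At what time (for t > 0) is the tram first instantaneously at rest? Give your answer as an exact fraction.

v changes sign on 0–2 s (from -9 to 10); the graph is linear there, so v = 0 at t = 0 + (9)·(2 − 0)/(10 − -9) = 18/19 s.

t = 18/19 s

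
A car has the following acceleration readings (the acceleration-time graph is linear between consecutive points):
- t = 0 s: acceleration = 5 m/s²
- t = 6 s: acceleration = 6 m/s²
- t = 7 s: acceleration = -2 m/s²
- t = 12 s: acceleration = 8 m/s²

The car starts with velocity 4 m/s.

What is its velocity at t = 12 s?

Δv equals the area under the a-t graph; then v = v₀ + Δv.
0–6 s: ½(5 + 6)(6) = 33 m/s
6–7 s: ½(6 + -2)(1) = 2 m/s
7–12 s: ½(-2 + 8)(5) = 15 m/s
Δv = 50 m/s, so v(12) = 4 + (50) = 54 m/s.

54 m/s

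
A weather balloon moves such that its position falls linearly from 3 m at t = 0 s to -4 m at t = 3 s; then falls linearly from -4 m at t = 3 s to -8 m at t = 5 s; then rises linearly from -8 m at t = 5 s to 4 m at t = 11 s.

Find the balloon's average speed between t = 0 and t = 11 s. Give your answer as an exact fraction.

23/11 m/s

Average speed = (total path length)/(elapsed time); on a piecewise-linear x-t graph the path length is Σ|Δx|.
0–3 s: |Δx| = |-4 − 3| = 7 m
3–5 s: |Δx| = |-8 − -4| = 4 m
5–11 s: |Δx| = |4 − -8| = 12 m
Total path = 23 m; average speed = 23/11 = 23/11 m/s.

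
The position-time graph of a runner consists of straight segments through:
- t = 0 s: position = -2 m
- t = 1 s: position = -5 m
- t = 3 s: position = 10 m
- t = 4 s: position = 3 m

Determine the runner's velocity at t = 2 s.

7.5 m/s

Velocity is the slope of the x-t graph on 1–3 s: (10 − -5)/(3 − 1) = 7.5 m/s.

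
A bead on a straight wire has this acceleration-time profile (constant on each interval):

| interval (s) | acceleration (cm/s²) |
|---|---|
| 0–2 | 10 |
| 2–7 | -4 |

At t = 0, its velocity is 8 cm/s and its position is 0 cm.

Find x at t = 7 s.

126 cm

On each constant-a segment, Δv = aΔt and Δx = v₀Δt + ½aΔt²; chain segment to segment.
0–2 s: v starts 8 cm/s; Δx = 8·2 + ½·10·2² = 36 cm; v ends 28 cm/s.
2–7 s: v starts 28 cm/s; Δx = 28·5 + ½·-4·5² = 90 cm; v ends 8 cm/s.
x(7) = 0 + Σ Δx = 126 cm.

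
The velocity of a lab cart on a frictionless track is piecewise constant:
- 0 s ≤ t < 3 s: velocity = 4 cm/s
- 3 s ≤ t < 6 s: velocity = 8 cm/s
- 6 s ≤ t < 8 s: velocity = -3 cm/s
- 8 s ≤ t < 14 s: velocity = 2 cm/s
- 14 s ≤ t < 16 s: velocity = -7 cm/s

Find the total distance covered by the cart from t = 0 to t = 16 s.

Total distance travelled is ∫|v| dt — sum the magnitudes of each area piece.
0–3 s: |4| × 3 = 12 cm
3–6 s: |8| × 3 = 24 cm
6–8 s: |-3| × 2 = 6 cm
8–14 s: |2| × 6 = 12 cm
14–16 s: |-7| × 2 = 14 cm
Total distance = 68 cm

68 cm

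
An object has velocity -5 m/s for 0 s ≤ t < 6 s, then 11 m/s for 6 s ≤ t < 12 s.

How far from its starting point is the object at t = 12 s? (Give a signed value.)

Displacement is the signed area under the v-t curve.
0–6 s: -5 × 6 = -30 m
6–12 s: 11 × 6 = 66 m
Net displacement = 36 m

36 m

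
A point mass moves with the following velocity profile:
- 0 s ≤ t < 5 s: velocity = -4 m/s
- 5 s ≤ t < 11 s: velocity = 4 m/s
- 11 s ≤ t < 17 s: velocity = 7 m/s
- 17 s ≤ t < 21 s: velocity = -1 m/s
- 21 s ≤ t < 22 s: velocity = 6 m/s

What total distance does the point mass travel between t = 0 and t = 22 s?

96 m

Total distance travelled is ∫|v| dt — sum the magnitudes of each area piece.
0–5 s: |-4| × 5 = 20 m
5–11 s: |4| × 6 = 24 m
11–17 s: |7| × 6 = 42 m
17–21 s: |-1| × 4 = 4 m
21–22 s: |6| × 1 = 6 m
Total distance = 96 m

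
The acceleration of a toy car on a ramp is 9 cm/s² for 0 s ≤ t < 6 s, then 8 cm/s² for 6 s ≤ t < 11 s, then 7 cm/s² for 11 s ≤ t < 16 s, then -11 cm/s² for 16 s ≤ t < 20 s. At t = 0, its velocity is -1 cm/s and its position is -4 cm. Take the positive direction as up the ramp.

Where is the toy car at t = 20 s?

1493.5 cm

On each constant-a segment, Δv = aΔt and Δx = v₀Δt + ½aΔt²; chain segment to segment.
0–6 s: v starts -1 cm/s; Δx = -1·6 + ½·9·6² = 156 cm; v ends 53 cm/s.
6–11 s: v starts 53 cm/s; Δx = 53·5 + ½·8·5² = 365 cm; v ends 93 cm/s.
11–16 s: v starts 93 cm/s; Δx = 93·5 + ½·7·5² = 552.5 cm; v ends 128 cm/s.
16–20 s: v starts 128 cm/s; Δx = 128·4 + ½·-11·4² = 424 cm; v ends 84 cm/s.
x(20) = -4 + Σ Δx = 1493.5 cm.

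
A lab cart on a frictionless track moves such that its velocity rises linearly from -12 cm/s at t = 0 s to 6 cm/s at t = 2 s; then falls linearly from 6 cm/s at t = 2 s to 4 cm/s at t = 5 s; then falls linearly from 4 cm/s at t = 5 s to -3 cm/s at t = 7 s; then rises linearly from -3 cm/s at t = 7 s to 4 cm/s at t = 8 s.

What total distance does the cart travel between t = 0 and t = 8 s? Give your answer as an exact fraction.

Total distance travelled is ∫|v| dt — sum the magnitudes of each area piece.
0–2 s: v = 0 at t = 4/3 s; triangle areas 8 + 2 = 10 cm
2–5 s: |½(6 + 4)(3)| = 15 cm
5–7 s: v = 0 at t = 43/7 s; triangle areas 16/7 + 9/7 = 25/7 cm
7–8 s: v = 0 at t = 52/7 s; triangle areas 9/14 + 8/7 = 25/14 cm
Total distance = 425/14 cm

425/14 cm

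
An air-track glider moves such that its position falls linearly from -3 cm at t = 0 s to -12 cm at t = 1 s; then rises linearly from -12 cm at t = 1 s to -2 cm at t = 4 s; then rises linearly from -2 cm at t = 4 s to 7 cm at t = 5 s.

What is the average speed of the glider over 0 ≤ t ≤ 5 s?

Average speed = (total path length)/(elapsed time); on a piecewise-linear x-t graph the path length is Σ|Δx|.
0–1 s: |Δx| = |-12 − -3| = 9 cm
1–4 s: |Δx| = |-2 − -12| = 10 cm
4–5 s: |Δx| = |7 − -2| = 9 cm
Total path = 28 cm; average speed = 28/5 = 5.6 cm/s.

5.6 cm/s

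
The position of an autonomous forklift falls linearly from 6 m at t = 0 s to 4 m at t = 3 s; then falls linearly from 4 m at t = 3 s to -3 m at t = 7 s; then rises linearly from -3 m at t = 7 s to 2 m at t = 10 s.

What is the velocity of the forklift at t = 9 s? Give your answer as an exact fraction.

Velocity is the slope of the x-t graph on 7–10 s: (2 − -3)/(10 − 7) = 5/3 m/s.

5/3 m/s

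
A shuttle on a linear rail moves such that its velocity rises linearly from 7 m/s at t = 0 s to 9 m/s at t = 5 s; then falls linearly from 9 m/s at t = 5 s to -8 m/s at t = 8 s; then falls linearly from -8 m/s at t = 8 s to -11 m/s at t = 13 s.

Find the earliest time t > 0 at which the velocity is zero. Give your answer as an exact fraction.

t = 112/17 s

v changes sign on 5–8 s (from 9 to -8); the graph is linear there, so v = 0 at t = 5 + (-9)·(8 − 5)/(-8 − 9) = 112/17 s.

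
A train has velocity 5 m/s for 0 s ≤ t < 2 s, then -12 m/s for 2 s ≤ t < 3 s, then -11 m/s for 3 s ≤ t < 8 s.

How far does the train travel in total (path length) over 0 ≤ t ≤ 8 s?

77 m

Distance (not displacement) is the total path length: add the absolute areas under v-t.
0–2 s: |5| × 2 = 10 m
2–3 s: |-12| × 1 = 12 m
3–8 s: |-11| × 5 = 55 m
Total distance = 77 m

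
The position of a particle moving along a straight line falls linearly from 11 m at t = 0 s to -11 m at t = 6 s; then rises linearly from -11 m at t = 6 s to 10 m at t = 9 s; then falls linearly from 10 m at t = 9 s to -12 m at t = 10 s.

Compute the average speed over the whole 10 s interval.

6.5 m/s

Average speed = (total path length)/(elapsed time); on a piecewise-linear x-t graph the path length is Σ|Δx|.
0–6 s: |Δx| = |-11 − 11| = 22 m
6–9 s: |Δx| = |10 − -11| = 21 m
9–10 s: |Δx| = |-12 − 10| = 22 m
Total path = 65 m; average speed = 65/10 = 6.5 m/s.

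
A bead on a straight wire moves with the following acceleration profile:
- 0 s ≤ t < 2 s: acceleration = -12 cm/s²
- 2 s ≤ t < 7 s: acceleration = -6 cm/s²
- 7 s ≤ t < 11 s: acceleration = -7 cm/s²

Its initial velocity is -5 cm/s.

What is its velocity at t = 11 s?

-87 cm/s

Δv equals the area under the a-t graph; then v = v₀ + Δv.
0–2 s: -12 × 2 = -24 cm/s
2–7 s: -6 × 5 = -30 cm/s
7–11 s: -7 × 4 = -28 cm/s
Δv = -82 cm/s, so v(11) = -5 + (-82) = -87 cm/s.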